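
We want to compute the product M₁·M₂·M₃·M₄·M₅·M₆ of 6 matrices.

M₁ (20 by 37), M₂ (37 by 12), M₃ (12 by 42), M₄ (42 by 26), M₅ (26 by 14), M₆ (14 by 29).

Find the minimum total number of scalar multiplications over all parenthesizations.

Adjacent pairs: M₁M₂ = 20·37·12 = 8880; M₂M₃ = 37·12·42 = 18648; M₃M₄ = 12·42·26 = 13104; M₄M₅ = 42·26·14 = 15288; M₅M₆ = 26·14·29 = 10556.
Length 3: M₁..M₃: k=1: 0+18648+20·37·42=49728; k=2: 8880+0+20·12·42=18960 → min 18960 | M₂..M₄: k=2: 0+13104+37·12·26=24648; k=3: 18648+0+37·42·26=59052 → min 24648 | M₃..M₅: k=3: 0+15288+12·42·14=22344; k=4: 13104+0+12·26·14=17472 → min 17472 | M₄..M₆: k=4: 0+10556+42·26·29=42224; k=5: 15288+0+42·14·29=32340 → min 32340.
Length 4: M₁..M₄: k=1: 0+24648+20·37·26=43888; k=2: 8880+13104+20·12·26=28224; k=3: 18960+0+20·42·26=40800 → min 28224 | M₂..M₅: k=2: 0+17472+37·12·14=23688; k=3: 18648+15288+37·42·14=55692; k=4: 24648+0+37·26·14=38116 → min 23688 | M₃..M₆: k=3: 0+32340+12·42·29=46956; k=4: 13104+10556+12·26·29=32708; k=5: 17472+0+12·14·29=22344 → min 22344.
Length 5: M₁..M₅: k=1: 0+23688+20·37·14=34048; k=2: 8880+17472+20·12·14=29712; k=3: 18960+15288+20·42·14=46008; k=4: 28224+0+20·26·14=35504 → min 29712 | M₂..M₆: k=2: 0+22344+37·12·29=35220; k=3: 18648+32340+37·42·29=96054; k=4: 24648+10556+37·26·29=63102; k=5: 23688+0+37·14·29=38710 → min 35220.
Length 6: M₁..M₆: k=1: 0+35220+20·37·29=56680; k=2: 8880+22344+20·12·29=38184; k=3: 18960+32340+20·42·29=75660; k=4: 28224+10556+20·26·29=53860; k=5: 29712+0+20·14·29=37832 → min 37832.
Optimal order: (((M₁·M₂)·((M₃·M₄)·M₅))·M₆) with cost 37832.

37832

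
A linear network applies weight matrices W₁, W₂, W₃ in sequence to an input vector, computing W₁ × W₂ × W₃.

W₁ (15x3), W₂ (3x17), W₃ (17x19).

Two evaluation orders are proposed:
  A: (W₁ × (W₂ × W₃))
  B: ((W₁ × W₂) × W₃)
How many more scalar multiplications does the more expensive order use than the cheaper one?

Order A = (W₁ × (W₂ × W₃)): (W₂ × W₃): 3×17 by 17×19 → 3×19, cost 3·17·19 = 969; (W₁ × (W₂ × W₃)): 15×3 by 3×19 → 15×19, cost 15·3·19 = 855; cumulative 1824. Total 1824.
Order B = ((W₁ × W₂) × W₃): (W₁ × W₂): 15×3 by 3×17 → 15×17, cost 15·3·17 = 765; ((W₁ × W₂) × W₃): 15×17 by 17×19 → 15×19, cost 15·17·19 = 4845; cumulative 5610. Total 5610.
Difference: |1824 − 5610| = 3786.

3786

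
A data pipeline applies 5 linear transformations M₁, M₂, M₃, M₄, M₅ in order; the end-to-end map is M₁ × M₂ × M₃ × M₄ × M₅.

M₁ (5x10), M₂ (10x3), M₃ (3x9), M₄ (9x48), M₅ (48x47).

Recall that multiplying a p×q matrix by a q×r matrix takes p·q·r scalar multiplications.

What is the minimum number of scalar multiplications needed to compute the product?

8919

Adjacent pairs: M₁M₂ = 5·10·3 = 150; M₂M₃ = 10·3·9 = 270; M₃M₄ = 3·9·48 = 1296; M₄M₅ = 9·48·47 = 20304.
Length 3: M₁..M₃: k=1: 0+270+5·10·9=720; k=2: 150+0+5·3·9=285 → min 285 | M₂..M₄: k=2: 0+1296+10·3·48=2736; k=3: 270+0+10·9·48=4590 → min 2736 | M₃..M₅: k=3: 0+20304+3·9·47=21573; k=4: 1296+0+3·48·47=8064 → min 8064.
Length 4: M₁..M₄: k=1: 0+2736+5·10·48=5136; k=2: 150+1296+5·3·48=2166; k=3: 285+0+5·9·48=2445 → min 2166 | M₂..M₅: k=2: 0+8064+10·3·47=9474; k=3: 270+20304+10·9·47=24804; k=4: 2736+0+10·48·47=25296 → min 9474.
Length 5: M₁..M₅: k=1: 0+9474+5·10·47=11824; k=2: 150+8064+5·3·47=8919; k=3: 285+20304+5·9·47=22704; k=4: 2166+0+5·48·47=13446 → min 8919.
Optimal order: ((M₁ × M₂) × ((M₃ × M₄) × M₅)) with cost 8919.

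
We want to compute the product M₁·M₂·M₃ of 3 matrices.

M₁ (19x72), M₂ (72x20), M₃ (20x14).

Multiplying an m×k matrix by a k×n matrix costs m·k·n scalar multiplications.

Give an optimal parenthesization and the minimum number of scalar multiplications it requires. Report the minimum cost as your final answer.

(M₁·(M₂·M₃)): cost 39312.
((M₁·M₂)·M₃): cost 32680.
Optimal: ((M₁·M₂)·M₃) with cost 32680.

32680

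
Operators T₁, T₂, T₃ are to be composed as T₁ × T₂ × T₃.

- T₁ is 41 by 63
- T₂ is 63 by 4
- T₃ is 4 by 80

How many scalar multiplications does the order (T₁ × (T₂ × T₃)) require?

226800

(T₂ × T₃): 63×4 by 4×80 → 63×80, cost 63·4·80 = 20160
(T₁ × (T₂ × T₃)): 41×63 by 63×80 → 41×80, cost 41·63·80 = 206640; cumulative 226800
Total: 226800 scalar multiplications.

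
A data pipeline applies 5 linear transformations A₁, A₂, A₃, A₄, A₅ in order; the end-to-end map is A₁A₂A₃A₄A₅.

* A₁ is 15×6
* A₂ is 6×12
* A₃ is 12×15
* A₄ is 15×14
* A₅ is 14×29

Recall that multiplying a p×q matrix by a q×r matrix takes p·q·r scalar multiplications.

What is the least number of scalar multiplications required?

7386

Adjacent pairs: A₁A₂ = 15·6·12 = 1080; A₂A₃ = 6·12·15 = 1080; A₃A₄ = 12·15·14 = 2520; A₄A₅ = 15·14·29 = 6090.
Length 3: A₁..A₃: k=1: 0+1080+15·6·15=2430; k=2: 1080+0+15·12·15=3780 → min 2430 | A₂..A₄: k=2: 0+2520+6·12·14=3528; k=3: 1080+0+6·15·14=2340 → min 2340 | A₃..A₅: k=3: 0+6090+12·15·29=11310; k=4: 2520+0+12·14·29=7392 → min 7392.
Length 4: A₁..A₄: k=1: 0+2340+15·6·14=3600; k=2: 1080+2520+15·12·14=6120; k=3: 2430+0+15·15·14=5580 → min 3600 | A₂..A₅: k=2: 0+7392+6·12·29=9480; k=3: 1080+6090+6·15·29=9780; k=4: 2340+0+6·14·29=4776 → min 4776.
Length 5: A₁..A₅: k=1: 0+4776+15·6·29=7386; k=2: 1080+7392+15·12·29=13692; k=3: 2430+6090+15·15·29=15045; k=4: 3600+0+15·14·29=9690 → min 7386.
Optimal order: (A₁(((A₂A₃)A₄)A₅)) with cost 7386.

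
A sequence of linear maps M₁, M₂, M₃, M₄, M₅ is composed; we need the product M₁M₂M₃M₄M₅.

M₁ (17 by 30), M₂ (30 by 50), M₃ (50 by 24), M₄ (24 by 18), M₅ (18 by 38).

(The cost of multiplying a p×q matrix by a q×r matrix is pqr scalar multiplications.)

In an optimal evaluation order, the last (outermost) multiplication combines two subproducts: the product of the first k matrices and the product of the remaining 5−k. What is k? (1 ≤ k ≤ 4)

4

Adjacent pairs: M₁M₂ = 17·30·50 = 25500; M₂M₃ = 30·50·24 = 36000; M₃M₄ = 50·24·18 = 21600; M₄M₅ = 24·18·38 = 16416.
Length 3: M₁..M₃: k=1: 0+36000+17·30·24=48240; k=2: 25500+0+17·50·24=45900 → min 45900 | M₂..M₄: k=2: 0+21600+30·50·18=48600; k=3: 36000+0+30·24·18=48960 → min 48600 | M₃..M₅: k=3: 0+16416+50·24·38=62016; k=4: 21600+0+50·18·38=55800 → min 55800.
Length 4: M₁..M₄: k=1: 0+48600+17·30·18=57780; k=2: 25500+21600+17·50·18=62400; k=3: 45900+0+17·24·18=53244 → min 53244 | M₂..M₅: k=2: 0+55800+30·50·38=112800; k=3: 36000+16416+30·24·38=79776; k=4: 48600+0+30·18·38=69120 → min 69120.
Top-level splits: k=1: (M₁..M₁)·(M₂..M₅) → 0+69120+17·30·38 = 88500; k=2: (M₁..M₂)·(M₃..M₅) → 25500+55800+17·50·38 = 113600; k=3: (M₁..M₃)·(M₄..M₅) → 45900+16416+17·24·38 = 77820; k=4: (M₁..M₄)·(M₅..M₅) → 53244+0+17·18·38 = 64872.
Best split is after M₄, i.e. k = 4.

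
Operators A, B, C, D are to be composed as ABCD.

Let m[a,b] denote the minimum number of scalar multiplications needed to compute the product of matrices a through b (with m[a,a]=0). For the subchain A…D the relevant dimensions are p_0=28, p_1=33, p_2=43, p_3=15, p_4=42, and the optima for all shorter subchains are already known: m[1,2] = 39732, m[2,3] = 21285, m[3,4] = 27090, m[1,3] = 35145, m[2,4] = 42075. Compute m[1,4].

52785

m[1,4] = min over k∈[1,3] of m[1,k]+m[k+1,4]+p_{0}·p_k·p_{4}.
k=1: 0 + 42075 + 28·33·42 = 80883; k=2: 39732 + 27090 + 28·43·42 = 117390; k=3: 35145 + 0 + 28·15·42 = 52785.
Minimum: 52785 at k=3.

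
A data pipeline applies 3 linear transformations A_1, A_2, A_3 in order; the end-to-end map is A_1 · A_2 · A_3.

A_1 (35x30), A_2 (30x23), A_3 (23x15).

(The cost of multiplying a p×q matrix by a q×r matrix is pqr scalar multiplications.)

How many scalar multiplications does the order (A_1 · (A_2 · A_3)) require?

(A_2 · A_3): 30×23 by 23×15 → 30×15, cost 30·23·15 = 10350
(A_1 · (A_2 · A_3)): 35×30 by 30×15 → 35×15, cost 35·30·15 = 15750; cumulative 26100
Total: 26100 scalar multiplications.

26100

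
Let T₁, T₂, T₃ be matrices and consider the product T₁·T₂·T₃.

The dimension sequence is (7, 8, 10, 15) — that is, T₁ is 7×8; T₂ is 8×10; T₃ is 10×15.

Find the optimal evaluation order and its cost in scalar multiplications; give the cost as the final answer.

1610

(T₁·(T₂·T₃)): cost 2040.
((T₁·T₂)·T₃): cost 1610.
Optimal: ((T₁·T₂)·T₃) with cost 1610.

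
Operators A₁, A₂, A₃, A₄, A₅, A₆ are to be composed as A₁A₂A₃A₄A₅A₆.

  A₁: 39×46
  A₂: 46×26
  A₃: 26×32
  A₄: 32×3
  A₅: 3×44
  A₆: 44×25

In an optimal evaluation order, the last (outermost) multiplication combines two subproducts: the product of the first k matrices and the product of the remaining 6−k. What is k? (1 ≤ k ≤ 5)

4

Adjacent pairs: A₁A₂ = 39·46·26 = 46644; A₂A₃ = 46·26·32 = 38272; A₃A₄ = 26·32·3 = 2496; A₄A₅ = 32·3·44 = 4224; A₅A₆ = 3·44·25 = 3300.
Length 3: A₁..A₃: k=1: 0+38272+39·46·32=95680; k=2: 46644+0+39·26·32=79092 → min 79092 | A₂..A₄: k=2: 0+2496+46·26·3=6084; k=3: 38272+0+46·32·3=42688 → min 6084 | A₃..A₅: k=3: 0+4224+26·32·44=40832; k=4: 2496+0+26·3·44=5928 → min 5928 | A₄..A₆: k=4: 0+3300+32·3·25=5700; k=5: 4224+0+32·44·25=39424 → min 5700.
Length 4: A₁..A₄: k=1: 0+6084+39·46·3=11466; k=2: 46644+2496+39·26·3=52182; k=3: 79092+0+39·32·3=82836 → min 11466 | A₂..A₅: k=2: 0+5928+46·26·44=58552; k=3: 38272+4224+46·32·44=107264; k=4: 6084+0+46·3·44=12156 → min 12156 | A₃..A₆: k=3: 0+5700+26·32·25=26500; k=4: 2496+3300+26·3·25=7746; k=5: 5928+0+26·44·25=34528 → min 7746.
Length 5: A₁..A₅: k=1: 0+12156+39·46·44=91092; k=2: 46644+5928+39·26·44=97188; k=3: 79092+4224+39·32·44=138228; k=4: 11466+0+39·3·44=16614 → min 16614 | A₂..A₆: k=2: 0+7746+46·26·25=37646; k=3: 38272+5700+46·32·25=80772; k=4: 6084+3300+46·3·25=12834; k=5: 12156+0+46·44·25=62756 → min 12834.
Top-level splits: k=1: (A₁..A₁)·(A₂..A₆) → 0+12834+39·46·25 = 57684; k=2: (A₁..A₂)·(A₃..A₆) → 46644+7746+39·26·25 = 79740; k=3: (A₁..A₃)·(A₄..A₆) → 79092+5700+39·32·25 = 115992; k=4: (A₁..A₄)·(A₅..A₆) → 11466+3300+39·3·25 = 17691; k=5: (A₁..A₅)·(A₆..A₆) → 16614+0+39·44·25 = 59514.
Best split is after A₄, i.e. k = 4.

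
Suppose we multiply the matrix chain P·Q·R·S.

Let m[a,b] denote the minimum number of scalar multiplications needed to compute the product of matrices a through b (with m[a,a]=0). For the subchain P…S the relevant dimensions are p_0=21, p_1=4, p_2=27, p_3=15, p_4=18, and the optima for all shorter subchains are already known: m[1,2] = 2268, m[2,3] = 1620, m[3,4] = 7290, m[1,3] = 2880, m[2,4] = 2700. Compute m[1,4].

4212

m[1,4] = min over k∈[1,3] of m[1,k]+m[k+1,4]+p_{0}·p_k·p_{4}.
k=1: 0 + 2700 + 21·4·18 = 4212; k=2: 2268 + 7290 + 21·27·18 = 19764; k=3: 2880 + 0 + 21·15·18 = 8550.
Minimum: 4212 at k=1.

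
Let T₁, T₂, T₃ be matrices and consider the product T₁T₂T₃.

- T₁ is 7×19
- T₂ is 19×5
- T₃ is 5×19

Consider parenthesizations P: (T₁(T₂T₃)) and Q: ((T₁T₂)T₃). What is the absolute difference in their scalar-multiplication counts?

Order P = (T₁(T₂T₃)): (T₂T₃): 19×5 by 5×19 → 19×19, cost 19·5·19 = 1805; (T₁(T₂T₃)): 7×19 by 19×19 → 7×19, cost 7·19·19 = 2527; cumulative 4332. Total 4332.
Order Q = ((T₁T₂)T₃): (T₁T₂): 7×19 by 19×5 → 7×5, cost 7·19·5 = 665; ((T₁T₂)T₃): 7×5 by 5×19 → 7×19, cost 7·5·19 = 665; cumulative 1330. Total 1330.
Difference: |4332 − 1330| = 3002.

3002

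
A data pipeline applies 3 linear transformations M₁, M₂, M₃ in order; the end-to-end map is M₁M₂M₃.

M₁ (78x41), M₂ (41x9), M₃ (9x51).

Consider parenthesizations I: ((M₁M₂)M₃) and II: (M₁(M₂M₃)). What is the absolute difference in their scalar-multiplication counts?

Order I = ((M₁M₂)M₃): (M₁M₂): 78×41 by 41×9 → 78×9, cost 78·41·9 = 28782; ((M₁M₂)M₃): 78×9 by 9×51 → 78×51, cost 78·9·51 = 35802; cumulative 64584. Total 64584.
Order II = (M₁(M₂M₃)): (M₂M₃): 41×9 by 9×51 → 41×51, cost 41·9·51 = 18819; (M₁(M₂M₃)): 78×41 by 41×51 → 78×51, cost 78·41·51 = 163098; cumulative 181917. Total 181917.
Difference: |64584 − 181917| = 117333.

117333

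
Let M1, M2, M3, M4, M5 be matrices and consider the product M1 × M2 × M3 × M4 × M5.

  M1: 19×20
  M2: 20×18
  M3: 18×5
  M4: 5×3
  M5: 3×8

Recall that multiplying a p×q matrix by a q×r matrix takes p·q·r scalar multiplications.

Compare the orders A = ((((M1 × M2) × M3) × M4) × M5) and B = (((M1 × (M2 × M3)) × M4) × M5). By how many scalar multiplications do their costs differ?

Order A = ((((M1 × M2) × M3) × M4) × M5): (M1 × M2): 19×20 by 20×18 → 19×18, cost 19·20·18 = 6840; ((M1 × M2) × M3): 19×18 by 18×5 → 19×5, cost 19·18·5 = 1710; cumulative 8550; (((M1 × M2) × M3) × M4): 19×5 by 5×3 → 19×3, cost 19·5·3 = 285; cumulative 8835; ((((M1 × M2) × M3) × M4) × M5): 19×3 by 3×8 → 19×8, cost 19·3·8 = 456; cumulative 9291. Total 9291.
Order B = (((M1 × (M2 × M3)) × M4) × M5): (M2 × M3): 20×18 by 18×5 → 20×5, cost 20·18·5 = 1800; (M1 × (M2 × M3)): 19×20 by 20×5 → 19×5, cost 19·20·5 = 1900; cumulative 3700; ((M1 × (M2 × M3)) × M4): 19×5 by 5×3 → 19×3, cost 19·5·3 = 285; cumulative 3985; (((M1 × (M2 × M3)) × M4) × M5): 19×3 by 3×8 → 19×8, cost 19·3·8 = 456; cumulative 4441. Total 4441.
Difference: |9291 − 4441| = 4850.

4850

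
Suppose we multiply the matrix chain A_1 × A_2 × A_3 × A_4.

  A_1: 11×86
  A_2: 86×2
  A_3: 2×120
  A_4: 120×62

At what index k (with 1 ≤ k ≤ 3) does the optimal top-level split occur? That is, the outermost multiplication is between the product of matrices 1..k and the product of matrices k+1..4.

2

Adjacent pairs: A_1A_2 = 11·86·2 = 1892; A_2A_3 = 86·2·120 = 20640; A_3A_4 = 2·120·62 = 14880.
Length 3: A_1..A_3: k=1: 0+20640+11·86·120=134160; k=2: 1892+0+11·2·120=4532 → min 4532 | A_2..A_4: k=2: 0+14880+86·2·62=25544; k=3: 20640+0+86·120·62=660480 → min 25544.
Top-level splits: k=1: (A_1..A_1)·(A_2..A_4) → 0+25544+11·86·62 = 84196; k=2: (A_1..A_2)·(A_3..A_4) → 1892+14880+11·2·62 = 18136; k=3: (A_1..A_3)·(A_4..A_4) → 4532+0+11·120·62 = 86372.
Best split is after A_2, i.e. k = 2.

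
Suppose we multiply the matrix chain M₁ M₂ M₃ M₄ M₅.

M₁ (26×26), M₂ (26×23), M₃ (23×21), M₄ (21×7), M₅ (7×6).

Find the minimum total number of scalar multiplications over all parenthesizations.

11424

Adjacent pairs: M₁M₂ = 26·26·23 = 15548; M₂M₃ = 26·23·21 = 12558; M₃M₄ = 23·21·7 = 3381; M₄M₅ = 21·7·6 = 882.
Length 3: M₁..M₃: k=1: 0+12558+26·26·21=26754; k=2: 15548+0+26·23·21=28106 → min 26754 | M₂..M₄: k=2: 0+3381+26·23·7=7567; k=3: 12558+0+26·21·7=16380 → min 7567 | M₃..M₅: k=3: 0+882+23·21·6=3780; k=4: 3381+0+23·7·6=4347 → min 3780.
Length 4: M₁..M₄: k=1: 0+7567+26·26·7=12299; k=2: 15548+3381+26·23·7=23115; k=3: 26754+0+26·21·7=30576 → min 12299 | M₂..M₅: k=2: 0+3780+26·23·6=7368; k=3: 12558+882+26·21·6=16716; k=4: 7567+0+26·7·6=8659 → min 7368.
Length 5: M₁..M₅: k=1: 0+7368+26·26·6=11424; k=2: 15548+3780+26·23·6=22916; k=3: 26754+882+26·21·6=30912; k=4: 12299+0+26·7·6=13391 → min 11424.
Optimal order: (M₁ (M₂ (M₃ (M₄ M₅)))) with cost 11424.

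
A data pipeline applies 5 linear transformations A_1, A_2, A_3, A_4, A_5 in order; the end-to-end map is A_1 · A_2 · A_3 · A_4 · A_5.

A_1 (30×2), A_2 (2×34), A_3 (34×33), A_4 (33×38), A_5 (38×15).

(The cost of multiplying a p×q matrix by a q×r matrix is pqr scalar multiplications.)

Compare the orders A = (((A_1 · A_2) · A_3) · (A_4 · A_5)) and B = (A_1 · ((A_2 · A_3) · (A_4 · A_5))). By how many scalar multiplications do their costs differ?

46416

Order A = (((A_1 · A_2) · A_3) · (A_4 · A_5)): (A_1 · A_2): 30×2 by 2×34 → 30×34, cost 30·2·34 = 2040; ((A_1 · A_2) · A_3): 30×34 by 34×33 → 30×33, cost 30·34·33 = 33660; cumulative 35700; (A_4 · A_5): 33×38 by 38×15 → 33×15, cost 33·38·15 = 18810; (((A_1 · A_2) · A_3) · (A_4 · A_5)): 30×33 by 33×15 → 30×15, cost 30·33·15 = 14850; cumulative 69360. Total 69360.
Order B = (A_1 · ((A_2 · A_3) · (A_4 · A_5))): (A_2 · A_3): 2×34 by 34×33 → 2×33, cost 2·34·33 = 2244; (A_4 · A_5): 33×38 by 38×15 → 33×15, cost 33·38·15 = 18810; ((A_2 · A_3) · (A_4 · A_5)): 2×33 by 33×15 → 2×15, cost 2·33·15 = 990; cumulative 22044; (A_1 · ((A_2 · A_3) · (A_4 · A_5))): 30×2 by 2×15 → 30×15, cost 30·2·15 = 900; cumulative 22944. Total 22944.
Difference: |69360 − 22944| = 46416.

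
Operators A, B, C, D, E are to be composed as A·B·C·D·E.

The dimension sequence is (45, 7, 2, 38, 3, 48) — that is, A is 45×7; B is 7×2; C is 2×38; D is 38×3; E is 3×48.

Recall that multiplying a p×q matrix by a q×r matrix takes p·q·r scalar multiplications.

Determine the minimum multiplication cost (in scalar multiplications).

Adjacent pairs: AB = 45·7·2 = 630; BC = 7·2·38 = 532; CD = 2·38·3 = 228; DE = 38·3·48 = 5472.
Length 3: A..C: k=1: 0+532+45·7·38=12502; k=2: 630+0+45·2·38=4050 → min 4050 | B..D: k=2: 0+228+7·2·3=270; k=3: 532+0+7·38·3=1330 → min 270 | C..E: k=3: 0+5472+2·38·48=9120; k=4: 228+0+2·3·48=516 → min 516.
Length 4: A..D: k=1: 0+270+45·7·3=1215; k=2: 630+228+45·2·3=1128; k=3: 4050+0+45·38·3=9180 → min 1128 | B..E: k=2: 0+516+7·2·48=1188; k=3: 532+5472+7·38·48=18772; k=4: 270+0+7·3·48=1278 → min 1188.
Length 5: A..E: k=1: 0+1188+45·7·48=16308; k=2: 630+516+45·2·48=5466; k=3: 4050+5472+45·38·48=91602; k=4: 1128+0+45·3·48=7608 → min 5466.
Optimal order: ((A·B)·((C·D)·E)) with cost 5466.

5466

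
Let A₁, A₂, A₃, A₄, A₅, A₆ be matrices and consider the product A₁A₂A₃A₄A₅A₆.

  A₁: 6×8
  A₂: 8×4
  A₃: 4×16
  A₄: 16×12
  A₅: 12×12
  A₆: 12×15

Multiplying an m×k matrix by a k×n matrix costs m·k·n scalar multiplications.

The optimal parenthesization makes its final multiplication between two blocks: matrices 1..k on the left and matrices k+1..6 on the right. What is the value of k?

Adjacent pairs: A₁A₂ = 6·8·4 = 192; A₂A₃ = 8·4·16 = 512; A₃A₄ = 4·16·12 = 768; A₄A₅ = 16·12·12 = 2304; A₅A₆ = 12·12·15 = 2160.
Length 3: A₁..A₃: k=1: 0+512+6·8·16=1280; k=2: 192+0+6·4·16=576 → min 576 | A₂..A₄: k=2: 0+768+8·4·12=1152; k=3: 512+0+8·16·12=2048 → min 1152 | A₃..A₅: k=3: 0+2304+4·16·12=3072; k=4: 768+0+4·12·12=1344 → min 1344 | A₄..A₆: k=4: 0+2160+16·12·15=5040; k=5: 2304+0+16·12·15=5184 → min 5040.
Length 4: A₁..A₄: k=1: 0+1152+6·8·12=1728; k=2: 192+768+6·4·12=1248; k=3: 576+0+6·16·12=1728 → min 1248 | A₂..A₅: k=2: 0+1344+8·4·12=1728; k=3: 512+2304+8·16·12=4352; k=4: 1152+0+8·12·12=2304 → min 1728 | A₃..A₆: k=3: 0+5040+4·16·15=6000; k=4: 768+2160+4·12·15=3648; k=5: 1344+0+4·12·15=2064 → min 2064.
Length 5: A₁..A₅: k=1: 0+1728+6·8·12=2304; k=2: 192+1344+6·4·12=1824; k=3: 576+2304+6·16·12=4032; k=4: 1248+0+6·12·12=2112 → min 1824 | A₂..A₆: k=2: 0+2064+8·4·15=2544; k=3: 512+5040+8·16·15=7472; k=4: 1152+2160+8·12·15=4752; k=5: 1728+0+8·12·15=3168 → min 2544.
Top-level splits: k=1: (A₁..A₁)·(A₂..A₆) → 0+2544+6·8·15 = 3264; k=2: (A₁..A₂)·(A₃..A₆) → 192+2064+6·4·15 = 2616; k=3: (A₁..A₃)·(A₄..A₆) → 576+5040+6·16·15 = 7056; k=4: (A₁..A₄)·(A₅..A₆) → 1248+2160+6·12·15 = 4488; k=5: (A₁..A₅)·(A₆..A₆) → 1824+0+6·12·15 = 2904.
Best split is after A₂, i.e. k = 2.

2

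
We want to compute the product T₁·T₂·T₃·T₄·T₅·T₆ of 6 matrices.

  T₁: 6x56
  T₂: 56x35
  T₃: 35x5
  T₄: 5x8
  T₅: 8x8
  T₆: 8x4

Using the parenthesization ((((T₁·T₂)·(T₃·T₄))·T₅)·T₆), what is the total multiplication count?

15416

(T₁·T₂): 6×56 by 56×35 → 6×35, cost 6·56·35 = 11760
(T₃·T₄): 35×5 by 5×8 → 35×8, cost 35·5·8 = 1400
((T₁·T₂)·(T₃·T₄)): 6×35 by 35×8 → 6×8, cost 6·35·8 = 1680; cumulative 14840
(((T₁·T₂)·(T₃·T₄))·T₅): 6×8 by 8×8 → 6×8, cost 6·8·8 = 384; cumulative 15224
((((T₁·T₂)·(T₃·T₄))·T₅)·T₆): 6×8 by 8×4 → 6×4, cost 6·8·4 = 192; cumulative 15416
Total: 15416 scalar multiplications.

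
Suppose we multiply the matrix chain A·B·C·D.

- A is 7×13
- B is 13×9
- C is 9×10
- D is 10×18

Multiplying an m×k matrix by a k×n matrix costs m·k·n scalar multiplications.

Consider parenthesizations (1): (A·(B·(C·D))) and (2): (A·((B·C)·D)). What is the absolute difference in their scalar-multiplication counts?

Order (1) = (A·(B·(C·D))): (C·D): 9×10 by 10×18 → 9×18, cost 9·10·18 = 1620; (B·(C·D)): 13×9 by 9×18 → 13×18, cost 13·9·18 = 2106; cumulative 3726; (A·(B·(C·D))): 7×13 by 13×18 → 7×18, cost 7·13·18 = 1638; cumulative 5364. Total 5364.
Order (2) = (A·((B·C)·D)): (B·C): 13×9 by 9×10 → 13×10, cost 13·9·10 = 1170; ((B·C)·D): 13×10 by 10×18 → 13×18, cost 13·10·18 = 2340; cumulative 3510; (A·((B·C)·D)): 7×13 by 13×18 → 7×18, cost 7·13·18 = 1638; cumulative 5148. Total 5148.
Difference: |5364 − 5148| = 216.

216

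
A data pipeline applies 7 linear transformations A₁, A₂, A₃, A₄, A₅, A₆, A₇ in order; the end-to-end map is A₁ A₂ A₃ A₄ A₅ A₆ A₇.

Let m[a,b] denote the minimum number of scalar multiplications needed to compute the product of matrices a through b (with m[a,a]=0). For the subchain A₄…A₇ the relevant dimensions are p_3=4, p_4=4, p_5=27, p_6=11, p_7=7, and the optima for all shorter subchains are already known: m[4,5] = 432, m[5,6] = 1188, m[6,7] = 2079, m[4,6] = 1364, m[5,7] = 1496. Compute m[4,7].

1608

m[4,7] = min over k∈[4,6] of m[4,k]+m[k+1,7]+p_{3}·p_k·p_{7}.
k=4: 0 + 1496 + 4·4·7 = 1608; k=5: 432 + 2079 + 4·27·7 = 3267; k=6: 1364 + 0 + 4·11·7 = 1672.
Minimum: 1608 at k=4.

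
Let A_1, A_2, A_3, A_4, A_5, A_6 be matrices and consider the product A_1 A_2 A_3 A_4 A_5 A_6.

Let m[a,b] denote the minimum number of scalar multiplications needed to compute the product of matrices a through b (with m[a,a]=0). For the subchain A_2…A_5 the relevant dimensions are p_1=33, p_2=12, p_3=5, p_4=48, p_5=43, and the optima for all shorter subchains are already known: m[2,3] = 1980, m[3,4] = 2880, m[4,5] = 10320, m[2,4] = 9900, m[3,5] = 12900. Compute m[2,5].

19395

m[2,5] = min over k∈[2,4] of m[2,k]+m[k+1,5]+p_{1}·p_k·p_{5}.
k=2: 0 + 12900 + 33·12·43 = 29928; k=3: 1980 + 10320 + 33·5·43 = 19395; k=4: 9900 + 0 + 33·48·43 = 78012.
Minimum: 19395 at k=3.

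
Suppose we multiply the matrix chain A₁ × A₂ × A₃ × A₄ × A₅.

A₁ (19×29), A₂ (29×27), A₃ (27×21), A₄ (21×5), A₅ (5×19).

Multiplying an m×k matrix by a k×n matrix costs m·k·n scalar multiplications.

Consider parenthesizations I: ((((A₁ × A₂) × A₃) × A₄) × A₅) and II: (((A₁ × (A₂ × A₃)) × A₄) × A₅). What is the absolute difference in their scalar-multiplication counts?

Order I = ((((A₁ × A₂) × A₃) × A₄) × A₅): (A₁ × A₂): 19×29 by 29×27 → 19×27, cost 19·29·27 = 14877; ((A₁ × A₂) × A₃): 19×27 by 27×21 → 19×21, cost 19·27·21 = 10773; cumulative 25650; (((A₁ × A₂) × A₃) × A₄): 19×21 by 21×5 → 19×5, cost 19·21·5 = 1995; cumulative 27645; ((((A₁ × A₂) × A₃) × A₄) × A₅): 19×5 by 5×19 → 19×19, cost 19·5·19 = 1805; cumulative 29450. Total 29450.
Order II = (((A₁ × (A₂ × A₃)) × A₄) × A₅): (A₂ × A₃): 29×27 by 27×21 → 29×21, cost 29·27·21 = 16443; (A₁ × (A₂ × A₃)): 19×29 by 29×21 → 19×21, cost 19·29·21 = 11571; cumulative 28014; ((A₁ × (A₂ × A₃)) × A₄): 19×21 by 21×5 → 19×5, cost 19·21·5 = 1995; cumulative 30009; (((A₁ × (A₂ × A₃)) × A₄) × A₅): 19×5 by 5×19 → 19×19, cost 19·5·19 = 1805; cumulative 31814. Total 31814.
Difference: |29450 − 31814| = 2364.

2364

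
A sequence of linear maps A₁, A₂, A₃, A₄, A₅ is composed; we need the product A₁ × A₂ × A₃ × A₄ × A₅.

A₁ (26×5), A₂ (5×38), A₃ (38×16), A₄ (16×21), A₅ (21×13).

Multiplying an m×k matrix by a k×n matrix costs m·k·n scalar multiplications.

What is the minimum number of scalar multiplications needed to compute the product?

Adjacent pairs: A₁A₂ = 26·5·38 = 4940; A₂A₃ = 5·38·16 = 3040; A₃A₄ = 38·16·21 = 12768; A₄A₅ = 16·21·13 = 4368.
Length 3: A₁..A₃: k=1: 0+3040+26·5·16=5120; k=2: 4940+0+26·38·16=20748 → min 5120 | A₂..A₄: k=2: 0+12768+5·38·21=16758; k=3: 3040+0+5·16·21=4720 → min 4720 | A₃..A₅: k=3: 0+4368+38·16·13=12272; k=4: 12768+0+38·21·13=23142 → min 12272.
Length 4: A₁..A₄: k=1: 0+4720+26·5·21=7450; k=2: 4940+12768+26·38·21=38456; k=3: 5120+0+26·16·21=13856 → min 7450 | A₂..A₅: k=2: 0+12272+5·38·13=14742; k=3: 3040+4368+5·16·13=8448; k=4: 4720+0+5·21·13=6085 → min 6085.
Length 5: A₁..A₅: k=1: 0+6085+26·5·13=7775; k=2: 4940+12272+26·38·13=30056; k=3: 5120+4368+26·16·13=14896; k=4: 7450+0+26·21·13=14548 → min 7775.
Optimal order: (A₁ × (((A₂ × A₃) × A₄) × A₅)) with cost 7775.

7775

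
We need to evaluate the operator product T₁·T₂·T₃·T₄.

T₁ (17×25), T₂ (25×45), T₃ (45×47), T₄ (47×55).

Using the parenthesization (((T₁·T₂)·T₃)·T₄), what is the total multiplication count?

(T₁·T₂): 17×25 by 25×45 → 17×45, cost 17·25·45 = 19125
((T₁·T₂)·T₃): 17×45 by 45×47 → 17×47, cost 17·45·47 = 35955; cumulative 55080
(((T₁·T₂)·T₃)·T₄): 17×47 by 47×55 → 17×55, cost 17·47·55 = 43945; cumulative 99025
Total: 99025 scalar multiplications.

99025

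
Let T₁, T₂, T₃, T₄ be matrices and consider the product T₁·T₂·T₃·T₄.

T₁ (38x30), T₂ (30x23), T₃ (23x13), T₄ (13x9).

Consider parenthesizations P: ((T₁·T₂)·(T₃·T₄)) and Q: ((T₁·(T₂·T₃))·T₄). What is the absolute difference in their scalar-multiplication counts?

8541

Order P = ((T₁·T₂)·(T₃·T₄)): (T₁·T₂): 38×30 by 30×23 → 38×23, cost 38·30·23 = 26220; (T₃·T₄): 23×13 by 13×9 → 23×9, cost 23·13·9 = 2691; ((T₁·T₂)·(T₃·T₄)): 38×23 by 23×9 → 38×9, cost 38·23·9 = 7866; cumulative 36777. Total 36777.
Order Q = ((T₁·(T₂·T₃))·T₄): (T₂·T₃): 30×23 by 23×13 → 30×13, cost 30·23·13 = 8970; (T₁·(T₂·T₃)): 38×30 by 30×13 → 38×13, cost 38·30·13 = 14820; cumulative 23790; ((T₁·(T₂·T₃))·T₄): 38×13 by 13×9 → 38×9, cost 38·13·9 = 4446; cumulative 28236. Total 28236.
Difference: |36777 − 28236| = 8541.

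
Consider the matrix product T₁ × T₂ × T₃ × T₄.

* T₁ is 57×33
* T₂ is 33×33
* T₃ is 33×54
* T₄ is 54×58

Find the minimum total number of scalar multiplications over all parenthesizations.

Adjacent pairs: T₁T₂ = 57·33·33 = 62073; T₂T₃ = 33·33·54 = 58806; T₃T₄ = 33·54·58 = 103356.
Length 3: T₁..T₃: k=1: 0+58806+57·33·54=160380; k=2: 62073+0+57·33·54=163647 → min 160380 | T₂..T₄: k=2: 0+103356+33·33·58=166518; k=3: 58806+0+33·54·58=162162 → min 162162.
Length 4: T₁..T₄: k=1: 0+162162+57·33·58=271260; k=2: 62073+103356+57·33·58=274527; k=3: 160380+0+57·54·58=338904 → min 271260.
Optimal order: (T₁ × ((T₂ × T₃) × T₄)) with cost 271260.

271260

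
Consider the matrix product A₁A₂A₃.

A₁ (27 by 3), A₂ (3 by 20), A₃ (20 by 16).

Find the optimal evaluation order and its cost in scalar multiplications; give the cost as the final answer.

(A₁(A₂A₃)): cost 2256.
((A₁A₂)A₃): cost 10260.
Optimal: (A₁(A₂A₃)) with cost 2256.

2256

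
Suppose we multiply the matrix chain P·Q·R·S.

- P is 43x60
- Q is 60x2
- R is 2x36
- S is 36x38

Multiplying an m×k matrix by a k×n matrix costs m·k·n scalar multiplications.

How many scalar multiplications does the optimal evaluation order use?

Adjacent pairs: PQ = 43·60·2 = 5160; QR = 60·2·36 = 4320; RS = 2·36·38 = 2736.
Length 3: P..R: k=1: 0+4320+43·60·36=97200; k=2: 5160+0+43·2·36=8256 → min 8256 | Q..S: k=2: 0+2736+60·2·38=7296; k=3: 4320+0+60·36·38=86400 → min 7296.
Length 4: P..S: k=1: 0+7296+43·60·38=105336; k=2: 5160+2736+43·2·38=11164; k=3: 8256+0+43·36·38=67080 → min 11164.
Optimal order: ((P·Q)·(R·S)) with cost 11164.

11164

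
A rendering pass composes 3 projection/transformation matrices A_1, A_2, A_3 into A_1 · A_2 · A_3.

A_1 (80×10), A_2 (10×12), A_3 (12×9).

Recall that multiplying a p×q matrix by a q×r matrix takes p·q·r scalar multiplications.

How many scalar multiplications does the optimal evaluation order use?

8280

Order (A_1 · (A_2 · A_3)): (A_2 · A_3): 10×12 by 12×9 → 10×9, cost 10·12·9 = 1080; (A_1 · (A_2 · A_3)): 80×10 by 10×9 → 80×9, cost 80·10·9 = 7200; cumulative 8280. Total 8280.
Order ((A_1 · A_2) · A_3): (A_1 · A_2): 80×10 by 10×12 → 80×12, cost 80·10·12 = 9600; ((A_1 · A_2) · A_3): 80×12 by 12×9 → 80×9, cost 80·12·9 = 8640; cumulative 18240. Total 18240.
Minimum: 8280.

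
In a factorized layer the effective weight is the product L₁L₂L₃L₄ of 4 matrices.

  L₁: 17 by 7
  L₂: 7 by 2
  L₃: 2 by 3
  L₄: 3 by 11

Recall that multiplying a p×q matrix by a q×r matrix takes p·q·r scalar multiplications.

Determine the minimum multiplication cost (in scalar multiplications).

Adjacent pairs: L₁L₂ = 17·7·2 = 238; L₂L₃ = 7·2·3 = 42; L₃L₄ = 2·3·11 = 66.
Length 3: L₁..L₃: k=1: 0+42+17·7·3=399; k=2: 238+0+17·2·3=340 → min 340 | L₂..L₄: k=2: 0+66+7·2·11=220; k=3: 42+0+7·3·11=273 → min 220.
Length 4: L₁..L₄: k=1: 0+220+17·7·11=1529; k=2: 238+66+17·2·11=678; k=3: 340+0+17·3·11=901 → min 678.
Optimal order: ((L₁L₂)(L₃L₄)) with cost 678.

678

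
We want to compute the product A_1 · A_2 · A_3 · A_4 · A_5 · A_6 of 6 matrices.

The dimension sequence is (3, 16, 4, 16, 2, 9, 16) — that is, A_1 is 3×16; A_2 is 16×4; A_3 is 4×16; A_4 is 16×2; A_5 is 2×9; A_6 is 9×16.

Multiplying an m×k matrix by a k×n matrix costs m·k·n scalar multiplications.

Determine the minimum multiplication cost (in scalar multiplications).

728

Adjacent pairs: A_1A_2 = 3·16·4 = 192; A_2A_3 = 16·4·16 = 1024; A_3A_4 = 4·16·2 = 128; A_4A_5 = 16·2·9 = 288; A_5A_6 = 2·9·16 = 288.
Length 3: A_1..A_3: k=1: 0+1024+3·16·16=1792; k=2: 192+0+3·4·16=384 → min 384 | A_2..A_4: k=2: 0+128+16·4·2=256; k=3: 1024+0+16·16·2=1536 → min 256 | A_3..A_5: k=3: 0+288+4·16·9=864; k=4: 128+0+4·2·9=200 → min 200 | A_4..A_6: k=4: 0+288+16·2·16=800; k=5: 288+0+16·9·16=2592 → min 800.
Length 4: A_1..A_4: k=1: 0+256+3·16·2=352; k=2: 192+128+3·4·2=344; k=3: 384+0+3·16·2=480 → min 344 | A_2..A_5: k=2: 0+200+16·4·9=776; k=3: 1024+288+16·16·9=3616; k=4: 256+0+16·2·9=544 → min 544 | A_3..A_6: k=3: 0+800+4·16·16=1824; k=4: 128+288+4·2·16=544; k=5: 200+0+4·9·16=776 → min 544.
Length 5: A_1..A_5: k=1: 0+544+3·16·9=976; k=2: 192+200+3·4·9=500; k=3: 384+288+3·16·9=1104; k=4: 344+0+3·2·9=398 → min 398 | A_2..A_6: k=2: 0+544+16·4·16=1568; k=3: 1024+800+16·16·16=5920; k=4: 256+288+16·2·16=1056; k=5: 544+0+16·9·16=2848 → min 1056.
Length 6: A_1..A_6: k=1: 0+1056+3·16·16=1824; k=2: 192+544+3·4·16=928; k=3: 384+800+3·16·16=1952; k=4: 344+288+3·2·16=728; k=5: 398+0+3·9·16=830 → min 728.
Optimal order: (((A_1 · A_2) · (A_3 · A_4)) · (A_5 · A_6)) with cost 728.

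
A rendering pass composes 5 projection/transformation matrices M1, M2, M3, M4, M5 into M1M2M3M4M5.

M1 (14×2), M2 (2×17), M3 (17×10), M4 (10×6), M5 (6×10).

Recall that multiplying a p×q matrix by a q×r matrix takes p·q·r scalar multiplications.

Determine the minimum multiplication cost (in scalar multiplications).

Adjacent pairs: M1M2 = 14·2·17 = 476; M2M3 = 2·17·10 = 340; M3M4 = 17·10·6 = 1020; M4M5 = 10·6·10 = 600.
Length 3: M1..M3: k=1: 0+340+14·2·10=620; k=2: 476+0+14·17·10=2856 → min 620 | M2..M4: k=2: 0+1020+2·17·6=1224; k=3: 340+0+2·10·6=460 → min 460 | M3..M5: k=3: 0+600+17·10·10=2300; k=4: 1020+0+17·6·10=2040 → min 2040.
Length 4: M1..M4: k=1: 0+460+14·2·6=628; k=2: 476+1020+14·17·6=2924; k=3: 620+0+14·10·6=1460 → min 628 | M2..M5: k=2: 0+2040+2·17·10=2380; k=3: 340+600+2·10·10=1140; k=4: 460+0+2·6·10=580 → min 580.
Length 5: M1..M5: k=1: 0+580+14·2·10=860; k=2: 476+2040+14·17·10=4896; k=3: 620+600+14·10·10=2620; k=4: 628+0+14·6·10=1468 → min 860.
Optimal order: (M1(((M2M3)M4)M5)) with cost 860.

860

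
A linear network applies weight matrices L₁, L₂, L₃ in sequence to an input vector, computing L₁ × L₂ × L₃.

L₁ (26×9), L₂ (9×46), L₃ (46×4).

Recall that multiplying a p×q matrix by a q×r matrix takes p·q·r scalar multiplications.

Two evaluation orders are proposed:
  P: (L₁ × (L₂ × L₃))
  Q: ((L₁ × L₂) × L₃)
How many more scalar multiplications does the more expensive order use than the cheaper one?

Order P = (L₁ × (L₂ × L₃)): (L₂ × L₃): 9×46 by 46×4 → 9×4, cost 9·46·4 = 1656; (L₁ × (L₂ × L₃)): 26×9 by 9×4 → 26×4, cost 26·9·4 = 936; cumulative 2592. Total 2592.
Order Q = ((L₁ × L₂) × L₃): (L₁ × L₂): 26×9 by 9×46 → 26×46, cost 26·9·46 = 10764; ((L₁ × L₂) × L₃): 26×46 by 46×4 → 26×4, cost 26·46·4 = 4784; cumulative 15548. Total 15548.
Difference: |2592 − 15548| = 12956.

12956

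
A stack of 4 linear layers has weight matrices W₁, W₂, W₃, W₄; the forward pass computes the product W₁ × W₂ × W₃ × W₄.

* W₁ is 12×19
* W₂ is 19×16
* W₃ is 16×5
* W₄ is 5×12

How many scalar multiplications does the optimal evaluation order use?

3380

Adjacent pairs: W₁W₂ = 12·19·16 = 3648; W₂W₃ = 19·16·5 = 1520; W₃W₄ = 16·5·12 = 960.
Length 3: W₁..W₃: k=1: 0+1520+12·19·5=2660; k=2: 3648+0+12·16·5=4608 → min 2660 | W₂..W₄: k=2: 0+960+19·16·12=4608; k=3: 1520+0+19·5·12=2660 → min 2660.
Length 4: W₁..W₄: k=1: 0+2660+12·19·12=5396; k=2: 3648+960+12·16·12=6912; k=3: 2660+0+12·5·12=3380 → min 3380.
Optimal order: ((W₁ × (W₂ × W₃)) × W₄) with cost 3380.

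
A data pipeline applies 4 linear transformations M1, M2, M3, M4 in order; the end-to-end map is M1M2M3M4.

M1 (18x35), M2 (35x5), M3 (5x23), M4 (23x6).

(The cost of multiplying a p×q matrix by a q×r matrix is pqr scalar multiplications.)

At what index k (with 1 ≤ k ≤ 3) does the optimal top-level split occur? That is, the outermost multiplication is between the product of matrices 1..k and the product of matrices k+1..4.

Adjacent pairs: M1M2 = 18·35·5 = 3150; M2M3 = 35·5·23 = 4025; M3M4 = 5·23·6 = 690.
Length 3: M1..M3: k=1: 0+4025+18·35·23=18515; k=2: 3150+0+18·5·23=5220 → min 5220 | M2..M4: k=2: 0+690+35·5·6=1740; k=3: 4025+0+35·23·6=8855 → min 1740.
Top-level splits: k=1: (M1..M1)·(M2..M4) → 0+1740+18·35·6 = 5520; k=2: (M1..M2)·(M3..M4) → 3150+690+18·5·6 = 4380; k=3: (M1..M3)·(M4..M4) → 5220+0+18·23·6 = 7704.
Best split is after M2, i.e. k = 2.

2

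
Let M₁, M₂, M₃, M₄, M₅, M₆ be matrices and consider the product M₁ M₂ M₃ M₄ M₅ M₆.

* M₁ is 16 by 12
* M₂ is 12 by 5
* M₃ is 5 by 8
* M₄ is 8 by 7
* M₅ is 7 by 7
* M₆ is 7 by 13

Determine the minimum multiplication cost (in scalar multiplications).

2980

Adjacent pairs: M₁M₂ = 16·12·5 = 960; M₂M₃ = 12·5·8 = 480; M₃M₄ = 5·8·7 = 280; M₄M₅ = 8·7·7 = 392; M₅M₆ = 7·7·13 = 637.
Length 3: M₁..M₃: k=1: 0+480+16·12·8=2016; k=2: 960+0+16·5·8=1600 → min 1600 | M₂..M₄: k=2: 0+280+12·5·7=700; k=3: 480+0+12·8·7=1152 → min 700 | M₃..M₅: k=3: 0+392+5·8·7=672; k=4: 280+0+5·7·7=525 → min 525 | M₄..M₆: k=4: 0+637+8·7·13=1365; k=5: 392+0+8·7·13=1120 → min 1120.
Length 4: M₁..M₄: k=1: 0+700+16·12·7=2044; k=2: 960+280+16·5·7=1800; k=3: 1600+0+16·8·7=2496 → min 1800 | M₂..M₅: k=2: 0+525+12·5·7=945; k=3: 480+392+12·8·7=1544; k=4: 700+0+12·7·7=1288 → min 945 | M₃..M₆: k=3: 0+1120+5·8·13=1640; k=4: 280+637+5·7·13=1372; k=5: 525+0+5·7·13=980 → min 980.
Length 5: M₁..M₅: k=1: 0+945+16·12·7=2289; k=2: 960+525+16·5·7=2045; k=3: 1600+392+16·8·7=2888; k=4: 1800+0+16·7·7=2584 → min 2045 | M₂..M₆: k=2: 0+980+12·5·13=1760; k=3: 480+1120+12·8·13=2848; k=4: 700+637+12·7·13=2429; k=5: 945+0+12·7·13=2037 → min 1760.
Length 6: M₁..M₆: k=1: 0+1760+16·12·13=4256; k=2: 960+980+16·5·13=2980; k=3: 1600+1120+16·8·13=4384; k=4: 1800+637+16·7·13=3893; k=5: 2045+0+16·7·13=3501 → min 2980.
Optimal order: ((M₁ M₂) (((M₃ M₄) M₅) M₆)) with cost 2980.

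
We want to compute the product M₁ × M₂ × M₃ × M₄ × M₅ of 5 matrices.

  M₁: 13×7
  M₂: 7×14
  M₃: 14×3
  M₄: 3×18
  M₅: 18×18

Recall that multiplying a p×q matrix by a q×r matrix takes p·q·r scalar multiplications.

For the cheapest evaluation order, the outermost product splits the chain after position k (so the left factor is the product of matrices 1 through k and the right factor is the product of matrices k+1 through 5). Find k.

Adjacent pairs: M₁M₂ = 13·7·14 = 1274; M₂M₃ = 7·14·3 = 294; M₃M₄ = 14·3·18 = 756; M₄M₅ = 3·18·18 = 972.
Length 3: M₁..M₃: k=1: 0+294+13·7·3=567; k=2: 1274+0+13·14·3=1820 → min 567 | M₂..M₄: k=2: 0+756+7·14·18=2520; k=3: 294+0+7·3·18=672 → min 672 | M₃..M₅: k=3: 0+972+14·3·18=1728; k=4: 756+0+14·18·18=5292 → min 1728.
Length 4: M₁..M₄: k=1: 0+672+13·7·18=2310; k=2: 1274+756+13·14·18=5306; k=3: 567+0+13·3·18=1269 → min 1269 | M₂..M₅: k=2: 0+1728+7·14·18=3492; k=3: 294+972+7·3·18=1644; k=4: 672+0+7·18·18=2940 → min 1644.
Top-level splits: k=1: (M₁..M₁)·(M₂..M₅) → 0+1644+13·7·18 = 3282; k=2: (M₁..M₂)·(M₃..M₅) → 1274+1728+13·14·18 = 6278; k=3: (M₁..M₃)·(M₄..M₅) → 567+972+13·3·18 = 2241; k=4: (M₁..M₄)·(M₅..M₅) → 1269+0+13·18·18 = 5481.
Best split is after M₃, i.e. k = 3.

3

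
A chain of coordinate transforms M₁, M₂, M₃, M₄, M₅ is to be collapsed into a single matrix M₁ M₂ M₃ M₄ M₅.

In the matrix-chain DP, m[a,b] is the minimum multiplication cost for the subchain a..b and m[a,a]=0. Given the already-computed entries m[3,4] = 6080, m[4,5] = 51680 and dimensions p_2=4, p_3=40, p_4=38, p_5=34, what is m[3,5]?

m[3,5] = min over k∈[3,4] of m[3,k]+m[k+1,5]+p_{2}·p_k·p_{5}.
k=3: 0 + 51680 + 4·40·34 = 57120; k=4: 6080 + 0 + 4·38·34 = 11248.
Minimum: 11248 at k=4.

11248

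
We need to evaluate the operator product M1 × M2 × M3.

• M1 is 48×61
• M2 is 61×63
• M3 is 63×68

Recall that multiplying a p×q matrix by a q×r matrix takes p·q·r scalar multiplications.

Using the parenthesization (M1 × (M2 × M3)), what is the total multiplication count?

460428

(M2 × M3): 61×63 by 63×68 → 61×68, cost 61·63·68 = 261324
(M1 × (M2 × M3)): 48×61 by 61×68 → 48×68, cost 48·61·68 = 199104; cumulative 460428
Total: 460428 scalar multiplications.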